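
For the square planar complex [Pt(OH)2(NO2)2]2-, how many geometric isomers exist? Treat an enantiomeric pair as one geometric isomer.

A square has two trans pairs of vertices; adjacent vertices are cis.
There are 2 geometric isomers: OH cis; OH trans.

2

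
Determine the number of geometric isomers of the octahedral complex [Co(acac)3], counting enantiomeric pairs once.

An octahedron has six vertices in three trans pairs; every non-trans pair is cis.
Each acac is bidentate and must span two cis positions.
Only one geometric arrangement is possible; it has no improper symmetry element, so it exists as a pair of enantiomers (2 stereoisomers).

1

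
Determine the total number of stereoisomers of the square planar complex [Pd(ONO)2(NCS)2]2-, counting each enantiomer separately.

2

A square has two trans pairs of vertices; adjacent vertices are cis.
The distinct arrangements are (2 in all): ONO cis; ONO trans.
Each arrangement has an internal mirror plane or centre of symmetry, so none is chiral.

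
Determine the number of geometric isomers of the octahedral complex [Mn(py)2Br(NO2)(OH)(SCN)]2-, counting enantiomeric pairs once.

The six octahedral sites form three mutually perpendicular trans pairs.
Exhaustive case analysis gives 9 geometric isomers.

9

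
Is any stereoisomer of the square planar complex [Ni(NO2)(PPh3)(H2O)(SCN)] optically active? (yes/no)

no

A square has two trans pairs of vertices; adjacent vertices are cis.
Systematic placement gives 3 geometric isomers: (H2O/PPh3 trans, NO2/SCN trans); (H2O/SCN trans, NO2/PPh3 trans); (H2O/NO2 trans, PPh3/SCN trans).
Each arrangement has an internal mirror plane or centre of symmetry, so none is chiral.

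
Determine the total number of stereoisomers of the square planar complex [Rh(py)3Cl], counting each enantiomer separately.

A square has two trans pairs of vertices; adjacent vertices are cis.
Only one geometric arrangement is possible.

1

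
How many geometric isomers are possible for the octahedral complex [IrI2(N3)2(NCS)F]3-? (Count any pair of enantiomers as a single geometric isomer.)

6

The six octahedral sites form three mutually perpendicular trans pairs.
The distinct arrangements are (6 in all): I cis, N3 cis (3 arrangements, 2 chiral); I cis, N3 trans; I trans, N3 cis; I trans, N3 trans.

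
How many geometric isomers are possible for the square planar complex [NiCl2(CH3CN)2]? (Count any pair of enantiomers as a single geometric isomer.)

2

A square has two trans pairs of vertices; adjacent vertices are cis.
The distinct arrangements are (2 in all): Cl cis; Cl trans.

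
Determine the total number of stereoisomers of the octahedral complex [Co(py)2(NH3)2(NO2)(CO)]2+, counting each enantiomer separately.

The six octahedral sites form three mutually perpendicular trans pairs.
There are 6 geometric isomers: py trans, NH3 cis; py cis, NH3 cis (3 arrangements, 2 chiral); py trans, NH3 trans; py cis, NH3 trans.
Of these, 2 lack any improper symmetry element and so occur as enantiomeric pairs, giving 6 + 2 = 8 stereoisomers in total.

8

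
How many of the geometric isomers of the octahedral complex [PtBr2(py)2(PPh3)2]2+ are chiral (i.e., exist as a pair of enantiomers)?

In an octahedral complex each vertex has one trans partner and four cis neighbours.
Systematic placement gives 5 geometric isomers: Br trans, py trans, PPh3 trans; Br trans, py cis, PPh3 cis; Br cis, py trans, PPh3 cis; Br cis, py cis, PPh3 cis (chiral); Br cis, py cis, PPh3 trans.
One of these lacks any improper symmetry element and so occurs as an enantiomeric pair, giving 5 + 1 = 6 stereoisomers in total.

1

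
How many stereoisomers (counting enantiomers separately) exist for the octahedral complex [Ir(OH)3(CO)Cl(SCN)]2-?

The six octahedral sites form three mutually perpendicular trans pairs.
There are 4 geometric isomers: OH mer (3 arrangements); OH fac (chiral).
One of these lacks any improper symmetry element and so occurs as an enantiomeric pair, giving 4 + 1 = 5 stereoisomers in total.

5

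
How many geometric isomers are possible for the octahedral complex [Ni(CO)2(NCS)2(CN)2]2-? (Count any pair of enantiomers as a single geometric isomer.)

Systematic placement gives 5 geometric isomers: CO trans, NCS trans, CN trans; CO cis, NCS cis, CN trans; CO cis, NCS trans, CN cis; CO cis, NCS cis, CN cis (chiral); CO trans, NCS cis, CN cis.

5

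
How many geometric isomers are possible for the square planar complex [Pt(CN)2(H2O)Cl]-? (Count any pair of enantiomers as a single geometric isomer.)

2

The distinct arrangements are (2 in all): CN cis; CN trans.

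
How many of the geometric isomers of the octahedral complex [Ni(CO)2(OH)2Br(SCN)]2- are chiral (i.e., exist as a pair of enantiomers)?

2

The six octahedral sites form three mutually perpendicular trans pairs.
The distinct arrangements are (6 in all): CO cis, OH cis (3 arrangements, 2 chiral); CO cis, OH trans; CO trans, OH cis; CO trans, OH trans.
Of these, 2 lack any improper symmetry element and so occur as enantiomeric pairs, giving 6 + 2 = 8 stereoisomers in total.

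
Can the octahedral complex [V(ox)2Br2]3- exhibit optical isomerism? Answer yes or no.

In an octahedral complex each vertex has one trans partner and four cis neighbours.
Each ox is bidentate and must span two cis positions.
Working through the distinct placements yields 2 geometric isomers: Br trans; Br cis (chiral).
One of these lacks any improper symmetry element and so occurs as an enantiomeric pair, giving 2 + 1 = 3 stereoisomers in total.

yes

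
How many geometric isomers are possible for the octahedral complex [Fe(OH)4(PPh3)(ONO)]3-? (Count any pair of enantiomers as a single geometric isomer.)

The six octahedral sites form three mutually perpendicular trans pairs.
Systematic placement gives 2 geometric isomers: PPh3 and ONO mutually trans; PPh3 and ONO mutually cis.

2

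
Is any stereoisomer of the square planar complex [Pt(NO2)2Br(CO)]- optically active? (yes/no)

no

A square has two trans pairs of vertices; adjacent vertices are cis.
Systematic placement gives 2 geometric isomers: NO2 cis; NO2 trans.
Each arrangement has an internal mirror plane or centre of symmetry, so none is chiral.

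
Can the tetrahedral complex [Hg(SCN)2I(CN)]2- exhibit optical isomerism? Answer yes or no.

no

In a tetrahedral complex all four positions are equivalent and every pair of ligands is adjacent — there is no cis/trans distinction.
Only one geometric arrangement is possible.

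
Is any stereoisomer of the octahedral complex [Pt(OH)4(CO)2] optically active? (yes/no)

no

The six octahedral sites form three mutually perpendicular trans pairs.
Working through the distinct placements yields 2 geometric isomers: CO trans; CO cis.
Each arrangement has an internal mirror plane or centre of symmetry, so none is chiral.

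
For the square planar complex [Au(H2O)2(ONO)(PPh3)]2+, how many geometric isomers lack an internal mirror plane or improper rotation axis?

0

In a square planar complex each vertex has one trans partner and two cis neighbours.
There are 2 geometric isomers: H2O cis; H2O trans.
Each arrangement has an internal mirror plane or centre of symmetry, so none is chiral.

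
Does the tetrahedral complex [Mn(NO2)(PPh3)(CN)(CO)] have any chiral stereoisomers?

yes

In a tetrahedral complex all four positions are equivalent and every pair of ligands is adjacent — there is no cis/trans distinction.
Only one geometric arrangement is possible; it has no improper symmetry element, so it exists as a pair of enantiomers (2 stereoisomers).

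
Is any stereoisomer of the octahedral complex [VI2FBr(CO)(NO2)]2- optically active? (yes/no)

yes

The six octahedral sites form three mutually perpendicular trans pairs.
Systematic enumeration (placing each ligand type in turn and discarding arrangements equivalent by rotation or reflection) gives 9 geometric isomers.
Of these, 6 lack any improper symmetry element and so occur as enantiomeric pairs, giving 9 + 6 = 15 stereoisomers in total.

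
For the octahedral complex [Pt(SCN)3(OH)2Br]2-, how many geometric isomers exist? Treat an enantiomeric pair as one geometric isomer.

3

An octahedron has six vertices in three trans pairs; every non-trans pair is cis.
There are 3 geometric isomers: SCN mer, OH cis; SCN mer, OH trans; SCN fac, OH cis.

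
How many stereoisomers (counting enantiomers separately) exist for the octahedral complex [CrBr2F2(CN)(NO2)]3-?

8

In an octahedral complex each vertex has one trans partner and four cis neighbours.
The distinct arrangements are (6 in all): Br trans, F cis; Br trans, F trans; Br cis, F cis (3 arrangements, 2 chiral); Br cis, F trans.
Of these, 2 lack any improper symmetry element and so occur as enantiomeric pairs, giving 6 + 2 = 8 stereoisomers in total.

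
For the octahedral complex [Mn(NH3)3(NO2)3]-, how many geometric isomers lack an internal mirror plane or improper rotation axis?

An octahedron has six vertices in three trans pairs; every non-trans pair is cis.
Systematic placement gives 2 geometric isomers: NH3 mer; NH3 fac.
Each arrangement has an internal mirror plane or centre of symmetry, so none is chiral.

0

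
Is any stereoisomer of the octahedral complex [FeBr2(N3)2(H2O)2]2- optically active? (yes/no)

yes

An octahedron has six vertices in three trans pairs; every non-trans pair is cis.
The distinct arrangements are (5 in all): Br trans, N3 trans, H2O trans; Br trans, N3 cis, H2O cis; Br cis, N3 trans, H2O cis; Br cis, N3 cis, H2O cis (chiral); Br cis, N3 cis, H2O trans.
One of these lacks any improper symmetry element and so occurs as an enantiomeric pair, giving 5 + 1 = 6 stereoisomers in total.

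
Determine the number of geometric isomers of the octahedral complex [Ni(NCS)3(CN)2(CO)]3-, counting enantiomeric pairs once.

3

Working through the distinct placements yields 3 geometric isomers: NCS mer, CN trans; NCS mer, CN cis; NCS fac, CN cis.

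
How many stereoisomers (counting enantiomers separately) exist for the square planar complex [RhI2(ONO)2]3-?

2

The distinct arrangements are (2 in all): I cis; I trans.
Each arrangement has an internal mirror plane or centre of symmetry, so none is chiral.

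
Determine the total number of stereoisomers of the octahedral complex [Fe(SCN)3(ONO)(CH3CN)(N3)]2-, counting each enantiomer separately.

In an octahedral complex each vertex has one trans partner and four cis neighbours.
Systematic placement gives 4 geometric isomers: SCN mer (3 arrangements); SCN fac (chiral).
One of these lacks any improper symmetry element and so occurs as an enantiomeric pair, giving 4 + 1 = 5 stereoisomers in total.

5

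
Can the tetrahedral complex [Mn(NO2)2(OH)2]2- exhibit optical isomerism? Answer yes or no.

All four vertices of a tetrahedron are equivalent and mutually adjacent, so cis/trans isomerism cannot arise.
Only one geometric arrangement is possible.

no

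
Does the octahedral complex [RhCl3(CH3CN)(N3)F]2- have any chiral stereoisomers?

In an octahedral complex each vertex has one trans partner and four cis neighbours.
Working through the distinct placements yields 4 geometric isomers: Cl mer (3 arrangements); Cl fac (chiral).
One of these lacks any improper symmetry element and so occurs as an enantiomeric pair, giving 4 + 1 = 5 stereoisomers in total.

yes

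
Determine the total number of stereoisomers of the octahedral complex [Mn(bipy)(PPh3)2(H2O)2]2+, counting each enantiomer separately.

4

The six octahedral sites form three mutually perpendicular trans pairs.
Each bipy is bidentate and must span two cis positions.
There are 3 geometric isomers: PPh3 cis, H2O trans; PPh3 cis, H2O cis (chiral); PPh3 trans, H2O cis.
One of these lacks any improper symmetry element and so occurs as an enantiomeric pair, giving 3 + 1 = 4 stereoisomers in total.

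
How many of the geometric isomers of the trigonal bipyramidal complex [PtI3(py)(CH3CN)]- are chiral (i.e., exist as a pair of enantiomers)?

In a trigonal bipyramid the two axial positions differ from the three equatorial ones.
The distinct arrangements are (4 in all): py equatorial, CH3CN axial; py axial, CH3CN axial; py equatorial, CH3CN equatorial; py axial, CH3CN equatorial.
Each arrangement has an internal mirror plane or centre of symmetry, so none is chiral.

0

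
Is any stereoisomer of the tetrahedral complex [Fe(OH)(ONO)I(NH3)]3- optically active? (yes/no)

Only one geometric arrangement is possible; it has no improper symmetry element, so it exists as a pair of enantiomers (2 stereoisomers).

yes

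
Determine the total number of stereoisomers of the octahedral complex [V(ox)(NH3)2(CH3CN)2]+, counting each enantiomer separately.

4

Each ox is bidentate and must span two cis positions.
There are 3 geometric isomers: NH3 cis, CH3CN trans; NH3 cis, CH3CN cis (chiral); NH3 trans, CH3CN cis.
One of these lacks any improper symmetry element and so occurs as an enantiomeric pair, giving 3 + 1 = 4 stereoisomers in total.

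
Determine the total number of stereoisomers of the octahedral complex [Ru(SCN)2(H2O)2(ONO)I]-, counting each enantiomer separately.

8

The six octahedral sites form three mutually perpendicular trans pairs.
There are 6 geometric isomers: SCN trans, H2O trans; SCN cis, H2O trans; SCN trans, H2O cis; SCN cis, H2O cis (3 arrangements, 2 chiral).
Of these, 2 lack any improper symmetry element and so occur as enantiomeric pairs, giving 6 + 2 = 8 stereoisomers in total.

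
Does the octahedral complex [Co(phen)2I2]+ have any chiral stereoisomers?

yes

In an octahedral complex each vertex has one trans partner and four cis neighbours.
Each phen is bidentate and must span two cis positions.
Working through the distinct placements yields 2 geometric isomers: I trans; I cis (chiral).
One of these lacks any improper symmetry element and so occurs as an enantiomeric pair, giving 2 + 1 = 3 stereoisomers in total.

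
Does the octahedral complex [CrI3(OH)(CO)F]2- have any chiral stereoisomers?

The six octahedral sites form three mutually perpendicular trans pairs.
Systematic placement gives 4 geometric isomers: I mer (3 arrangements); I fac (chiral).
One of these lacks any improper symmetry element and so occurs as an enantiomeric pair, giving 4 + 1 = 5 stereoisomers in total.

yes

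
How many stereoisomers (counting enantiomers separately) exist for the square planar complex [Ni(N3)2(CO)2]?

2

In a square planar complex each vertex has one trans partner and two cis neighbours.
Working through the distinct placements yields 2 geometric isomers: N3 cis; N3 trans.
Each arrangement has an internal mirror plane or centre of symmetry, so none is chiral.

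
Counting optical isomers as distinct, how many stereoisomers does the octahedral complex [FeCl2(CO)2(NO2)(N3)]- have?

Working through the distinct placements yields 6 geometric isomers: Cl trans, CO trans; Cl cis, CO trans; Cl cis, CO cis (3 arrangements, 2 chiral); Cl trans, CO cis.
Of these, 2 lack any improper symmetry element and so occur as enantiomeric pairs, giving 6 + 2 = 8 stereoisomers in total.

8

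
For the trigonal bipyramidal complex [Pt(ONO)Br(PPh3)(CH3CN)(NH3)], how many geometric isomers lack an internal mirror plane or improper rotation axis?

In a trigonal bipyramid the two axial positions differ from the three equatorial ones.
Placing the ligands in turn and identifying arrangements related by rotation or reflection leaves 10 distinct geometric isomers.
Of these, 10 lack any improper symmetry element and so occur as enantiomeric pairs, giving 10 + 10 = 20 stereoisomers in total.

10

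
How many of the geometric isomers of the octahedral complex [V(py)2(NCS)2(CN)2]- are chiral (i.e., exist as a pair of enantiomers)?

1

In an octahedral complex each vertex has one trans partner and four cis neighbours.
There are 5 geometric isomers: py trans, NCS trans, CN trans; py cis, NCS cis, CN trans; py trans, NCS cis, CN cis; py cis, NCS cis, CN cis (chiral); py cis, NCS trans, CN cis.
One of these lacks any improper symmetry element and so occurs as an enantiomeric pair, giving 5 + 1 = 6 stereoisomers in total.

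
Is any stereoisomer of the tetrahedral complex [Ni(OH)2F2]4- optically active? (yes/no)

no

All four vertices of a tetrahedron are equivalent and mutually adjacent, so cis/trans isomerism cannot arise.
Only one geometric arrangement is possible.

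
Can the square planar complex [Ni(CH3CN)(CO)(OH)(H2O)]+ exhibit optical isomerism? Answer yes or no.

no

A square has two trans pairs of vertices; adjacent vertices are cis.
The distinct arrangements are (3 in all): (CH3CN/H2O trans, CO/OH trans); (CH3CN/OH trans, CO/H2O trans); (CH3CN/CO trans, H2O/OH trans).
Each arrangement has an internal mirror plane or centre of symmetry, so none is chiral.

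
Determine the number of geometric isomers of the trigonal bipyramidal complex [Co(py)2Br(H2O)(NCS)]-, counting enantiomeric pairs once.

7

A trigonal bipyramid has two axial and three equatorial sites, which are chemically inequivalent.
Systematic enumeration (placing each ligand type in turn and discarding arrangements equivalent by rotation or reflection) gives 7 geometric isomers.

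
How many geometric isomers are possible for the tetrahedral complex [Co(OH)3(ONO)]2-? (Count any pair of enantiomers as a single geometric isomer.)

Only one geometric arrangement is possible.

1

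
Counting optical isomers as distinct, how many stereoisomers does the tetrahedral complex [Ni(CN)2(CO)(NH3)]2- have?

1

All four vertices of a tetrahedron are equivalent and mutually adjacent, so cis/trans isomerism cannot arise.
Only one geometric arrangement is possible.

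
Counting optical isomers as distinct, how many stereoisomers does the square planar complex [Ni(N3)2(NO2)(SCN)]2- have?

In a square planar complex each vertex has one trans partner and two cis neighbours.
Systematic placement gives 2 geometric isomers: N3 cis; N3 trans.
Each arrangement has an internal mirror plane or centre of symmetry, so none is chiral.

2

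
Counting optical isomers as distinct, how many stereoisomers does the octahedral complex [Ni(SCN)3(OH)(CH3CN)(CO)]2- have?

Systematic placement gives 4 geometric isomers: SCN mer (3 arrangements); SCN fac (chiral).
One of these lacks any improper symmetry element and so occurs as an enantiomeric pair, giving 4 + 1 = 5 stereoisomers in total.

5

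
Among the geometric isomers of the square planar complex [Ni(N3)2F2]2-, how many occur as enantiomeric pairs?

There are 2 geometric isomers: N3 cis; N3 trans.
Each arrangement has an internal mirror plane or centre of symmetry, so none is chiral.

0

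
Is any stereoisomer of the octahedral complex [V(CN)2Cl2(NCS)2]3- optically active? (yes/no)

An octahedron has six vertices in three trans pairs; every non-trans pair is cis.
The distinct arrangements are (5 in all): CN trans, Cl trans, NCS trans; CN trans, Cl cis, NCS cis; CN cis, Cl cis, NCS trans; CN cis, Cl cis, NCS cis (chiral); CN cis, Cl trans, NCS cis.
One of these lacks any improper symmetry element and so occurs as an enantiomeric pair, giving 5 + 1 = 6 stereoisomers in total.

yes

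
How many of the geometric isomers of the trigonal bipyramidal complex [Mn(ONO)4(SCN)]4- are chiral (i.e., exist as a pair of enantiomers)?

A trigonal bipyramid has two axial and three equatorial sites, which are chemically inequivalent.
There are 2 geometric isomers: SCN equatorial; SCN axial.
Each arrangement has an internal mirror plane or centre of symmetry, so none is chiral.

0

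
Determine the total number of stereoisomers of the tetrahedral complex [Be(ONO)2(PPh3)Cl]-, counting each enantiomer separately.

In a tetrahedral complex all four positions are equivalent and every pair of ligands is adjacent — there is no cis/trans distinction.
Only one geometric arrangement is possible.

1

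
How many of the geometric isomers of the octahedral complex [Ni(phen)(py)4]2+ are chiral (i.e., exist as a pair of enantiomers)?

In an octahedral complex each vertex has one trans partner and four cis neighbours.
Each phen is bidentate and must span two cis positions.
Only one geometric arrangement is possible.

0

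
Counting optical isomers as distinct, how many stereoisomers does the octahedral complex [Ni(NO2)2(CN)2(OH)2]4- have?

In an octahedral complex each vertex has one trans partner and four cis neighbours.
There are 5 geometric isomers: NO2 trans, CN trans, OH trans; NO2 cis, CN trans, OH cis; NO2 cis, CN cis, OH trans; NO2 cis, CN cis, OH cis (chiral); NO2 trans, CN cis, OH cis.
One of these lacks any improper symmetry element and so occurs as an enantiomeric pair, giving 5 + 1 = 6 stereoisomers in total.

6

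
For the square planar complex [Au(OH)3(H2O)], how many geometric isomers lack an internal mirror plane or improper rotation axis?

0

Only one geometric arrangement is possible.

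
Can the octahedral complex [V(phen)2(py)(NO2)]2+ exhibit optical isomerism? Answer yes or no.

The six octahedral sites form three mutually perpendicular trans pairs.
Each phen is bidentate and must span two cis positions.
The distinct arrangements are (2 in all): py and NO2 mutually cis (chiral); py and NO2 mutually trans.
One of these lacks any improper symmetry element and so occurs as an enantiomeric pair, giving 2 + 1 = 3 stereoisomers in total.

yes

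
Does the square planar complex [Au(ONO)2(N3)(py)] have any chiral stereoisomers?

no

Working through the distinct placements yields 2 geometric isomers: ONO cis; ONO trans.
Each arrangement has an internal mirror plane or centre of symmetry, so none is chiral.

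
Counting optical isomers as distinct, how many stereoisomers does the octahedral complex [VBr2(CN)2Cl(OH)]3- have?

8

In an octahedral complex each vertex has one trans partner and four cis neighbours.
The distinct arrangements are (6 in all): Br trans, CN trans; Br trans, CN cis; Br cis, CN cis (3 arrangements, 2 chiral); Br cis, CN trans.
Of these, 2 lack any improper symmetry element and so occur as enantiomeric pairs, giving 6 + 2 = 8 stereoisomers in total.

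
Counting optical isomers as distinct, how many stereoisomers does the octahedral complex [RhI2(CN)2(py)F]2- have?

In an octahedral complex each vertex has one trans partner and four cis neighbours.
There are 6 geometric isomers: I cis, CN trans; I trans, CN trans; I cis, CN cis (3 arrangements, 2 chiral); I trans, CN cis.
Of these, 2 lack any improper symmetry element and so occur as enantiomeric pairs, giving 6 + 2 = 8 stereoisomers in total.

8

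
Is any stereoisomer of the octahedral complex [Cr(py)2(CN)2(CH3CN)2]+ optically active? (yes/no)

yes

In an octahedral complex each vertex has one trans partner and four cis neighbours.
The distinct arrangements are (5 in all): py trans, CN trans, CH3CN trans; py cis, CN cis, CH3CN trans; py trans, CN cis, CH3CN cis; py cis, CN cis, CH3CN cis (chiral); py cis, CN trans, CH3CN cis.
One of these lacks any improper symmetry element and so occurs as an enantiomeric pair, giving 5 + 1 = 6 stereoisomers in total.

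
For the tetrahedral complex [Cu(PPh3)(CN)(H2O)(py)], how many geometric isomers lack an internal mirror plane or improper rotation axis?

1

In a tetrahedral complex all four positions are equivalent and every pair of ligands is adjacent — there is no cis/trans distinction.
Only one geometric arrangement is possible; it has no improper symmetry element, so it exists as a pair of enantiomers (2 stereoisomers).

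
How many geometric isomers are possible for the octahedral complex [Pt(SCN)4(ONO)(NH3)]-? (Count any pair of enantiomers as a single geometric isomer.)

An octahedron has six vertices in three trans pairs; every non-trans pair is cis.
There are 2 geometric isomers: ONO and NH3 mutually trans; ONO and NH3 mutually cis.

2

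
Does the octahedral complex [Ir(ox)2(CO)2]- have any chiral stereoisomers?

The six octahedral sites form three mutually perpendicular trans pairs.
Each ox is bidentate and must span two cis positions.
The distinct arrangements are (2 in all): CO trans; CO cis (chiral).
One of these lacks any improper symmetry element and so occurs as an enantiomeric pair, giving 2 + 1 = 3 stereoisomers in total.

yes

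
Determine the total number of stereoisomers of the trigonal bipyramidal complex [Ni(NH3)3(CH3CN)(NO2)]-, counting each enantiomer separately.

4

A trigonal bipyramid has two axial and three equatorial sites, which are chemically inequivalent.
There are 4 geometric isomers: CH3CN axial, NO2 equatorial; CH3CN axial, NO2 axial; CH3CN equatorial, NO2 equatorial; CH3CN equatorial, NO2 axial.
Each arrangement has an internal mirror plane or centre of symmetry, so none is chiral.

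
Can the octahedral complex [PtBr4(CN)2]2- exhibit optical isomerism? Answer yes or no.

An octahedron has six vertices in three trans pairs; every non-trans pair is cis.
The distinct arrangements are (2 in all): CN trans; CN cis.
Each arrangement has an internal mirror plane or centre of symmetry, so none is chiral.

no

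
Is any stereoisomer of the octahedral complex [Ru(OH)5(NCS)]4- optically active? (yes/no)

no

In an octahedral complex each vertex has one trans partner and four cis neighbours.
Only one geometric arrangement is possible.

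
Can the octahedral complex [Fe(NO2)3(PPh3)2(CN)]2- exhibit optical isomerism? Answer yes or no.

no

The six octahedral sites form three mutually perpendicular trans pairs.
There are 3 geometric isomers: NO2 mer, PPh3 trans; NO2 fac, PPh3 cis; NO2 mer, PPh3 cis.
Each arrangement has an internal mirror plane or centre of symmetry, so none is chiral.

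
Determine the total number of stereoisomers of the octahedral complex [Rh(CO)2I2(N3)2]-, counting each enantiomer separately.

The six octahedral sites form three mutually perpendicular trans pairs.
There are 5 geometric isomers: CO trans, I trans, N3 trans; CO trans, I cis, N3 cis; CO cis, I cis, N3 trans; CO cis, I cis, N3 cis (chiral); CO cis, I trans, N3 cis.
One of these lacks any improper symmetry element and so occurs as an enantiomeric pair, giving 5 + 1 = 6 stereoisomers in total.

6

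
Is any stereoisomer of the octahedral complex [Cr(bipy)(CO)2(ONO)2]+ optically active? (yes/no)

yes

The six octahedral sites form three mutually perpendicular trans pairs.
Each bipy is bidentate and must span two cis positions.
Systematic placement gives 3 geometric isomers: CO trans, ONO cis; CO cis, ONO cis (chiral); CO cis, ONO trans.
One of these lacks any improper symmetry element and so occurs as an enantiomeric pair, giving 3 + 1 = 4 stereoisomers in total.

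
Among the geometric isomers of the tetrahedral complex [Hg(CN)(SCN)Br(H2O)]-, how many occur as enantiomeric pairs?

1

All four vertices of a tetrahedron are equivalent and mutually adjacent, so cis/trans isomerism cannot arise.
Only one geometric arrangement is possible; it has no improper symmetry element, so it exists as a pair of enantiomers (2 stereoisomers).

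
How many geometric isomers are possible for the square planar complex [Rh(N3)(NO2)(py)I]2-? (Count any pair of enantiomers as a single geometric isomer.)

3

In a square planar complex each vertex has one trans partner and two cis neighbours.
Working through the distinct placements yields 3 geometric isomers: (I/NO2 trans, N3/py trans); (I/py trans, N3/NO2 trans); (I/N3 trans, NO2/py trans).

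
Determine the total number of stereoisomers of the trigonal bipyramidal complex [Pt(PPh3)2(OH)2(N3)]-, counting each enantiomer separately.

6

A trigonal bipyramid has two axial and three equatorial sites, which are chemically inequivalent.
Placing the ligands in turn and identifying arrangements related by rotation or reflection leaves 5 distinct geometric isomers.
One of these lacks any improper symmetry element and so occurs as an enantiomeric pair, giving 5 + 1 = 6 stereoisomers in total.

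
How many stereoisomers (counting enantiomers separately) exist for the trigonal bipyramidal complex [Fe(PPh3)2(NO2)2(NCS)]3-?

6

A trigonal bipyramid has two axial and three equatorial sites, which are chemically inequivalent.
Exhaustive case analysis gives 5 geometric isomers.
One of these lacks any improper symmetry element and so occurs as an enantiomeric pair, giving 5 + 1 = 6 stereoisomers in total.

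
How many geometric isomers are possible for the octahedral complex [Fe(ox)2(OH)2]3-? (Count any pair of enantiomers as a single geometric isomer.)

In an octahedral complex each vertex has one trans partner and four cis neighbours.
Each ox is bidentate and must span two cis positions.
There are 2 geometric isomers: OH trans; OH cis (chiral).

2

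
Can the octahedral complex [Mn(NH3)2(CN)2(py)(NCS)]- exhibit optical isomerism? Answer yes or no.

yes

An octahedron has six vertices in three trans pairs; every non-trans pair is cis.
Working through the distinct placements yields 6 geometric isomers: NH3 cis, CN trans; NH3 trans, CN trans; NH3 cis, CN cis (3 arrangements, 2 chiral); NH3 trans, CN cis.
Of these, 2 lack any improper symmetry element and so occur as enantiomeric pairs, giving 6 + 2 = 8 stereoisomers in total.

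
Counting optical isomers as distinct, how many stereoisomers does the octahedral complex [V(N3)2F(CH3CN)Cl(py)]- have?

The six octahedral sites form three mutually perpendicular trans pairs.
Systematic enumeration (placing each ligand type in turn and discarding arrangements equivalent by rotation or reflection) gives 9 geometric isomers.
Of these, 6 lack any improper symmetry element and so occur as enantiomeric pairs, giving 9 + 6 = 15 stereoisomers in total.

15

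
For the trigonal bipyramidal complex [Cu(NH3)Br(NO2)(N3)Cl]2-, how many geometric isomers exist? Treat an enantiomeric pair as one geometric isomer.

Placing the ligands in turn and identifying arrangements related by rotation or reflection leaves 10 distinct geometric isomers.

10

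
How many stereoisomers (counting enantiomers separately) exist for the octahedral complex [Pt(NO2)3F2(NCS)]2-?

The six octahedral sites form three mutually perpendicular trans pairs.
Working through the distinct placements yields 3 geometric isomers: NO2 mer, F trans; NO2 mer, F cis; NO2 fac, F cis.
Each arrangement has an internal mirror plane or centre of symmetry, so none is chiral.

3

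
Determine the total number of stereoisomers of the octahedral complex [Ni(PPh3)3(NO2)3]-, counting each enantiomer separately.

2

An octahedron has six vertices in three trans pairs; every non-trans pair is cis.
The distinct arrangements are (2 in all): PPh3 mer; PPh3 fac.
Each arrangement has an internal mirror plane or centre of symmetry, so none is chiral.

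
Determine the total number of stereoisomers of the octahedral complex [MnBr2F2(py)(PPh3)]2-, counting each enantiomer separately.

8

In an octahedral complex each vertex has one trans partner and four cis neighbours.
There are 6 geometric isomers: Br trans, F trans; Br trans, F cis; Br cis, F cis (3 arrangements, 2 chiral); Br cis, F trans.
Of these, 2 lack any improper symmetry element and so occur as enantiomeric pairs, giving 6 + 2 = 8 stereoisomers in total.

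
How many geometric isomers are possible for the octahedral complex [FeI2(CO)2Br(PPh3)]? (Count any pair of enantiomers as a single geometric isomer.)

The distinct arrangements are (6 in all): I cis, CO cis (3 arrangements, 2 chiral); I trans, CO cis; I cis, CO trans; I trans, CO trans.

6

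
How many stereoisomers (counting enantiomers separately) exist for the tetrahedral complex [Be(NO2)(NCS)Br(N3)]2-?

Only one geometric arrangement is possible; it has no improper symmetry element, so it exists as a pair of enantiomers (2 stereoisomers).

2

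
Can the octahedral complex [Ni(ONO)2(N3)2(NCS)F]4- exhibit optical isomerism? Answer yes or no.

An octahedron has six vertices in three trans pairs; every non-trans pair is cis.
Working through the distinct placements yields 6 geometric isomers: ONO trans, N3 cis; ONO cis, N3 cis (3 arrangements, 2 chiral); ONO trans, N3 trans; ONO cis, N3 trans.
Of these, 2 lack any improper symmetry element and so occur as enantiomeric pairs, giving 6 + 2 = 8 stereoisomers in total.

yes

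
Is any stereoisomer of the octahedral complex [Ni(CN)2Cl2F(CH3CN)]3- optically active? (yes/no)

yes

In an octahedral complex each vertex has one trans partner and four cis neighbours.
Working through the distinct placements yields 6 geometric isomers: CN cis, Cl cis (3 arrangements, 2 chiral); CN cis, Cl trans; CN trans, Cl cis; CN trans, Cl trans.
Of these, 2 lack any improper symmetry element and so occur as enantiomeric pairs, giving 6 + 2 = 8 stereoisomers in total.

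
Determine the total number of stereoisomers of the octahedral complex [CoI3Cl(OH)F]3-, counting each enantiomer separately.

5

In an octahedral complex each vertex has one trans partner and four cis neighbours.
Working through the distinct placements yields 4 geometric isomers: I mer (3 arrangements); I fac (chiral).
One of these lacks any improper symmetry element and so occurs as an enantiomeric pair, giving 4 + 1 = 5 stereoisomers in total.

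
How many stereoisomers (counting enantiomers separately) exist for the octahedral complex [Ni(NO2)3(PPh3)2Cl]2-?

3

An octahedron has six vertices in three trans pairs; every non-trans pair is cis.
There are 3 geometric isomers: NO2 mer, PPh3 trans; NO2 fac, PPh3 cis; NO2 mer, PPh3 cis.
Each arrangement has an internal mirror plane or centre of symmetry, so none is chiral.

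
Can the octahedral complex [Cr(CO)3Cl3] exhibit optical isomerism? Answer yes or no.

no

There are 2 geometric isomers: CO mer; CO fac.
Each arrangement has an internal mirror plane or centre of symmetry, so none is chiral.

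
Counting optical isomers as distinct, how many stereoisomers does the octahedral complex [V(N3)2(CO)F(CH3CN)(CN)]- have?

15

An octahedron has six vertices in three trans pairs; every non-trans pair is cis.
Placing the ligands in turn and identifying arrangements related by rotation or reflection leaves 9 distinct geometric isomers.
Of these, 6 lack any improper symmetry element and so occur as enantiomeric pairs, giving 9 + 6 = 15 stereoisomers in total.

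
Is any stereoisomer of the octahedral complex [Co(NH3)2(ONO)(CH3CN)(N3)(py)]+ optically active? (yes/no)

yes

In an octahedral complex each vertex has one trans partner and four cis neighbours.
Exhaustive case analysis gives 9 geometric isomers.
Of these, 6 lack any improper symmetry element and so occur as enantiomeric pairs, giving 9 + 6 = 15 stereoisomers in total.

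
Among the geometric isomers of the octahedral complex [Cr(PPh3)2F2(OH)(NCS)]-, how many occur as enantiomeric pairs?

2

The six octahedral sites form three mutually perpendicular trans pairs.
There are 6 geometric isomers: PPh3 trans, F trans; PPh3 cis, F trans; PPh3 trans, F cis; PPh3 cis, F cis (3 arrangements, 2 chiral).
Of these, 2 lack any improper symmetry element and so occur as enantiomeric pairs, giving 6 + 2 = 8 stereoisomers in total.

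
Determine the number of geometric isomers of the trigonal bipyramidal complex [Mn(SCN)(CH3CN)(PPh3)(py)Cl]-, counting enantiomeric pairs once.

10

A trigonal bipyramid has two axial and three equatorial sites, which are chemically inequivalent.
Systematic enumeration (placing each ligand type in turn and discarding arrangements equivalent by rotation or reflection) gives 10 geometric isomers.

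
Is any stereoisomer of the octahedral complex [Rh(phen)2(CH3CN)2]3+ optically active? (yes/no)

yes

In an octahedral complex each vertex has one trans partner and four cis neighbours.
Each phen is bidentate and must span two cis positions.
Working through the distinct placements yields 2 geometric isomers: CH3CN trans; CH3CN cis (chiral).
One of these lacks any improper symmetry element and so occurs as an enantiomeric pair, giving 2 + 1 = 3 stereoisomers in total.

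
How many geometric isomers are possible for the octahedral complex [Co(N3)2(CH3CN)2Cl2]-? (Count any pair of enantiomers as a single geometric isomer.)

5

In an octahedral complex each vertex has one trans partner and four cis neighbours.
The distinct arrangements are (5 in all): N3 trans, CH3CN trans, Cl trans; N3 cis, CH3CN trans, Cl cis; N3 trans, CH3CN cis, Cl cis; N3 cis, CH3CN cis, Cl cis (chiral); N3 cis, CH3CN cis, Cl trans.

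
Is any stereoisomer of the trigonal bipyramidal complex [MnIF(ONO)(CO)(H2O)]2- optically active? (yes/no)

In a trigonal bipyramid the two axial positions differ from the three equatorial ones.
Placing the ligands in turn and identifying arrangements related by rotation or reflection leaves 10 distinct geometric isomers.
Of these, 10 lack any improper symmetry element and so occur as enantiomeric pairs, giving 10 + 10 = 20 stereoisomers in total.

yes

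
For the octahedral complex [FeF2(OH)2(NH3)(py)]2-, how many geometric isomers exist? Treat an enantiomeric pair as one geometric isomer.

6

In an octahedral complex each vertex has one trans partner and four cis neighbours.
There are 6 geometric isomers: F trans, OH cis; F trans, OH trans; F cis, OH cis (3 arrangements, 2 chiral); F cis, OH trans.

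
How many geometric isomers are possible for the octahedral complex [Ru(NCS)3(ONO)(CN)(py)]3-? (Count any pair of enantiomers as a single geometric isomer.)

The six octahedral sites form three mutually perpendicular trans pairs.
Systematic placement gives 4 geometric isomers: NCS mer (3 arrangements); NCS fac (chiral).

4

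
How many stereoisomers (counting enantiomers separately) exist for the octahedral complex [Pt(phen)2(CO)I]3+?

In an octahedral complex each vertex has one trans partner and four cis neighbours.
Each phen is bidentate and must span two cis positions.
Systematic placement gives 2 geometric isomers: CO and I mutually trans; CO and I mutually cis (chiral).
One of these lacks any improper symmetry element and so occurs as an enantiomeric pair, giving 2 + 1 = 3 stereoisomers in total.

3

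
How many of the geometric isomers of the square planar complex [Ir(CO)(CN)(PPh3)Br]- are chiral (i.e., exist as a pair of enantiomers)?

0

A square has two trans pairs of vertices; adjacent vertices are cis.
Working through the distinct placements yields 3 geometric isomers: (Br/CO trans, CN/PPh3 trans); (Br/PPh3 trans, CN/CO trans); (Br/CN trans, CO/PPh3 trans).
Each arrangement has an internal mirror plane or centre of symmetry, so none is chiral.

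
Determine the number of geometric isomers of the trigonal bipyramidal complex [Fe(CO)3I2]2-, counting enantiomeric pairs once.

3

The distinct arrangements are (3 in all): I both equatorial; I one axial, one equatorial; I both axial.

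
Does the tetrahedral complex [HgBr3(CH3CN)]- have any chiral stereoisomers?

no

Only one geometric arrangement is possible.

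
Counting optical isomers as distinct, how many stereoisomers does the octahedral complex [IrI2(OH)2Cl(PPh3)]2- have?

There are 6 geometric isomers: I cis, OH cis (3 arrangements, 2 chiral); I cis, OH trans; I trans, OH cis; I trans, OH trans.
Of these, 2 lack any improper symmetry element and so occur as enantiomeric pairs, giving 6 + 2 = 8 stereoisomers in total.

8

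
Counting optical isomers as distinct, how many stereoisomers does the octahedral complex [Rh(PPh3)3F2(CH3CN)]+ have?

3

The six octahedral sites form three mutually perpendicular trans pairs.
Working through the distinct placements yields 3 geometric isomers: PPh3 mer, F cis; PPh3 mer, F trans; PPh3 fac, F cis.
Each arrangement has an internal mirror plane or centre of symmetry, so none is chiral.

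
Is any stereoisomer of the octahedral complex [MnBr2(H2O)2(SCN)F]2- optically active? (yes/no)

In an octahedral complex each vertex has one trans partner and four cis neighbours.
The distinct arrangements are (6 in all): Br trans, H2O cis; Br trans, H2O trans; Br cis, H2O cis (3 arrangements, 2 chiral); Br cis, H2O trans.
Of these, 2 lack any improper symmetry element and so occur as enantiomeric pairs, giving 6 + 2 = 8 stereoisomers in total.

yes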